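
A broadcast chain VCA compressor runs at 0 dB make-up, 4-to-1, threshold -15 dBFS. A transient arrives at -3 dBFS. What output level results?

-12 dBFS

The input is 12 dB above the -15 dBFS threshold.
The 12 dB excess becomes 3 dB after 4:1 reduction.
So the level is -15 + 3 = -12 dBFS.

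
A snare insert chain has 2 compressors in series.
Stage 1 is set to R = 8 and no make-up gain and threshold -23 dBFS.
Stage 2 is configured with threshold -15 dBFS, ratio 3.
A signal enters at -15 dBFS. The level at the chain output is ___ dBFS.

-22 dBFS

Stage 1: 8 dB above -23 dBFS, reduced 8:1 to 1 dB above → -22 dBFS.
Stage 2: -22 dBFS ≤ -15 dBFS, so stage 2 doesn't engage; output -22 dBFS.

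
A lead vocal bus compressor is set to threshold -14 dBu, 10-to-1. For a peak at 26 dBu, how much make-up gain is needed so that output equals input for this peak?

Overshoot 40 dB → 40/10 = 4 dB after compression, so the compressed level is -14 + 4 = -10 dBu.
Make-up = target − compressed = 26 − (-10) = 36 dB.

36 dB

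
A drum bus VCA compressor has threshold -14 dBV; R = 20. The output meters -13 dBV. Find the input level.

6 dBV

The compressed level sits -13 − (-14) = 1 dB over threshold.
Undo the ratio: input overshoot = 1 × 20 = 20 dB, giving input = 6 dBV.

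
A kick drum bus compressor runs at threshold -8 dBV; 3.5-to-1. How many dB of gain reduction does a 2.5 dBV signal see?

The signal is 10.5 dB above threshold.
A 3.5:1 ratio leaves 3 dB of that excess.
GR = overshoot in − overshoot out = 10.5 − 3 = 7.5 dB.

7.5 dB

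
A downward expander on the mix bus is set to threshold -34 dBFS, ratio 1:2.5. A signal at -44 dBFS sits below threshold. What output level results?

Below threshold, a 1:2.5 expander applies gain = (2.5−1)×(T − x) of attenuation.
(2.5−1) × 10 = 15 dB, so output = -44 − 15 = -59 dBFS.

-59 dBFS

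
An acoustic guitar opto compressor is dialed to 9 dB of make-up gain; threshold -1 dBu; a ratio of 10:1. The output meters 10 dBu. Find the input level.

Remove make-up: 10 − 9 = 1 dBu.
The compressed level sits 1 − (-1) = 2 dB over threshold.
Before 10:1 compression the overshoot was 2 × 10 = 20 dB, so input = -1 + 20 = 19 dBu.

19 dBu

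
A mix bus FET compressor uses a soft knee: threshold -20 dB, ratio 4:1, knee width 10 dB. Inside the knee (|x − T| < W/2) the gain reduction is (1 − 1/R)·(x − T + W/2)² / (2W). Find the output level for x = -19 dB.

x − T + W/2 = -19 − (-20) + 5 = 6.
GR = (1 − 1/4) × 6² / 20 = 0.75 × 36 / 20 = 1.35 dB.
Output = -19 − 1.35 = -20.35 dB.

-20.35 dB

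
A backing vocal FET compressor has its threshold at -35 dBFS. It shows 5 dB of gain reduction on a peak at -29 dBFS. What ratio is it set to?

Input overshoot = -29 − (-35) = 6 dB.
Output overshoot = 6 − 5 = 1 dB.
Ratio = input overshoot / output overshoot = 6 / 1 = 6.

6:1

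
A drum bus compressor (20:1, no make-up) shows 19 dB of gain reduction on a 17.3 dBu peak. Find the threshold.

Gain reduction = 17.3 − (-1.7) = 19 dB; output overshoot = GR / (R − 1) = 19 / 19 = 1 dB.
Threshold = output − output overshoot = -1.7 − 1 = -2.7 dBu.

-2.7 dBu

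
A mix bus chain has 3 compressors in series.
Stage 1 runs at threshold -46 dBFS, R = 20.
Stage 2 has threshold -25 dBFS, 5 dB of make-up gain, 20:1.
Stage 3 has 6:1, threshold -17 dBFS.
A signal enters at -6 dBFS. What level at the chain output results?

Stage 1: -6 dBFS is 40 dB over -46 dBFS; at 20:1 that becomes 2 dB over, giving -44 dBFS.
Stage 2: -44 dBFS ≤ -25 dBFS, so stage 2 doesn't engage; make-up brings it to -39 dBFS.
Stage 3: below threshold (-39 ≤ -17); passes unchanged; output -39 dBFS.

-39 dBFS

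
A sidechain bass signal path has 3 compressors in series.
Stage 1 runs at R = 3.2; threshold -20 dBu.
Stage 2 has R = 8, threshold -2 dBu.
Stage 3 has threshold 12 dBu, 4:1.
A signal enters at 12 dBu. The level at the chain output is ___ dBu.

-10 dBu

Stage 1: overshoot 32 dB → 32/3.2 = 10 dB → -10 dBu.
Stage 2: -10 dBu is at or below the -2 dBu threshold — no compression; output -10 dBu.
Stage 3: below threshold (-10 ≤ 12); passes unchanged; output -10 dBu.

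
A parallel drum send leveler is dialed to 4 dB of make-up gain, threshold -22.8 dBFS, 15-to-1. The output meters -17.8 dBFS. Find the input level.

Stripping the +4 dB make-up gives -21.8 dBFS at the gain stage.
That's 1 dB above the -22.8 dBFS threshold.
Before 15:1 compression the overshoot was 1 × 15 = 15 dB, so input = -22.8 + 15 = -7.8 dBFS.

-7.8 dBFS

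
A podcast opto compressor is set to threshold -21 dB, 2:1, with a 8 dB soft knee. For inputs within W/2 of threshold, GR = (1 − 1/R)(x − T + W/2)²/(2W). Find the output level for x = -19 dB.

-20.125 dB

x − T + W/2 = -19 − (-21) + 4 = 6.
GR = (1 − 1/2) × 6² / 16 = 0.5 × 36 / 16 = 1.125 dB.
Output = -19 − 1.125 = -20.125 dB.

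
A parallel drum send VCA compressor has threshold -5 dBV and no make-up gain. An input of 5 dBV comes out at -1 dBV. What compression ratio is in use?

Input overshoot = 5 − (-5) = 10 dB; output overshoot = -1 − (-5) = 4 dB.
Ratio = 10 / 4 = 2.5.

2.5:1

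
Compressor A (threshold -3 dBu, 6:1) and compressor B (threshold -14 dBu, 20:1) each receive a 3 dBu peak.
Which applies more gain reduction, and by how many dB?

A: overshoot 6 dB → output overshoot 1 dB → GR 5 dB.
B: overshoot 17 dB → output overshoot 0.85 dB → GR 16.15 dB.
B applies 11.15 dB more gain reduction.

B, by 11.15 dB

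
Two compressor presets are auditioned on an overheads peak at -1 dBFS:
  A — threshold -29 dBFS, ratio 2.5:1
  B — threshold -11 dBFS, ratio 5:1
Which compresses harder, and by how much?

A, by 8.8 dB

A: overshoot 28 dB → output overshoot 11.2 dB → GR 16.8 dB.
B: overshoot 10 dB → output overshoot 2 dB → GR 8 dB.
A reduces 8.8 dB more.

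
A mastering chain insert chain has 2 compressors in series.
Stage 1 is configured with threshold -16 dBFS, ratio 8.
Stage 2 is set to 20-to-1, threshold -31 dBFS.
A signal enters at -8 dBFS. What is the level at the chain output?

-30.2 dBFS

Stage 1: -8 dBFS is 8 dB over -16 dBFS; at 8:1 that becomes 1 dB over, giving -15 dBFS.
Stage 2: -15 dBFS is 16 dB over -31 dBFS; at 20:1 that becomes 0.8 dB over, giving -30.2 dBFS.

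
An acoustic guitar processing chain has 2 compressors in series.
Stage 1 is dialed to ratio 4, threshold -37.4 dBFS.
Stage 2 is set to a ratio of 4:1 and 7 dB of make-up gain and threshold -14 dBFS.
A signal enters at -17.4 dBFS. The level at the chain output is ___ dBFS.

Stage 1: overshoot 20 dB → 20/4 = 5 dB → -32.4 dBFS.
Stage 2: -32.4 dBFS ≤ -14 dBFS, so stage 2 doesn't engage; make-up brings it to -25.4 dBFS.

-25.4 dBFS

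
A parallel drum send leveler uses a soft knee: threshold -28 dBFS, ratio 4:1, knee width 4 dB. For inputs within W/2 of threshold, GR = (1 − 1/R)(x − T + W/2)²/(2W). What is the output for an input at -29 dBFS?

x − T + W/2 = -29 − (-28) + 2 = 1.
GR = (1 − 1/4) × 1² / 8 = 0.75 × 1 / 8 = 0.09375 dB.
Output = -29 − 0.09375 = -29.09375 dBFS.

-29.09375 dBFS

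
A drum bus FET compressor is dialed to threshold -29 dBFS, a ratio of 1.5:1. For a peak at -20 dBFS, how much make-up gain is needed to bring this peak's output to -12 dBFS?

Overshoot 9 dB → 9/1.5 = 6 dB after compression, so the compressed level is -29 + 6 = -23 dBFS.
Make-up = target − compressed = -12 − (-23) = 11 dB.

11 dB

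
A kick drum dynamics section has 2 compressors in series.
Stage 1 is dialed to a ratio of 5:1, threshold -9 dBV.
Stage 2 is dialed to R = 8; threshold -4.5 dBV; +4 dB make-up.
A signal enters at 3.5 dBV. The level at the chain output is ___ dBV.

Stage 1: overshoot 12.5 dB → 12.5/5 = 2.5 dB → -6.5 dBV.
Stage 2: -6.5 dBV is at or below the -4.5 dBV threshold — no compression; make-up brings it to -2.5 dBV.

-2.5 dBV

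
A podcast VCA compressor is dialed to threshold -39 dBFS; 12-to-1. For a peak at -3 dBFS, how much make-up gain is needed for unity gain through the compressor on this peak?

33 dB

The peak compresses to -39 + 36/12 = -36 dBFS.
To reach -3 dBFS requires -3 − (-36) = 33 dB of make-up.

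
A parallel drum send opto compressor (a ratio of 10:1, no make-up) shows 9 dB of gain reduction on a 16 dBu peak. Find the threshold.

6 dBu

Gain reduction = 16 − 7 = 9 dB; output overshoot = GR / (R − 1) = 9 / 9 = 1 dB.
Threshold = output − output overshoot = 7 − 1 = 6 dBu.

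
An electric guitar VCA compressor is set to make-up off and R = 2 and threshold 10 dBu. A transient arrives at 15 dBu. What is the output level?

Overshoot: 15 − 10 = 5 dB.
2:1 compression reduces that to 5/2 = 2.5 dB over.
So the level is 10 + 2.5 = 12.5 dBu.

12.5 dBu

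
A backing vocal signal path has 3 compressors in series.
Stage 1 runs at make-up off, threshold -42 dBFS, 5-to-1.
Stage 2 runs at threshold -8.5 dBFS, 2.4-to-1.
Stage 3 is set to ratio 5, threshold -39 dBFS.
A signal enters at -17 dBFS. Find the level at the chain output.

-38.6 dBFS

Stage 1: -17 dBFS is 25 dB over -42 dBFS; at 5:1 that becomes 5 dB over, giving -37 dBFS.
Stage 2: below threshold (-37 ≤ -8.5); passes unchanged; output -37 dBFS.
Stage 3: 2 dB above -39 dBFS, reduced 5:1 to 0.4 dB above → -38.6 dBFS.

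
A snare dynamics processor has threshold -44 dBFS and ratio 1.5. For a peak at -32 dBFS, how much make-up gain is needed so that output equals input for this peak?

4 dB

Overshoot 12 dB → 12/1.5 = 8 dB after compression, so the compressed level is -44 + 8 = -36 dBFS.
Make-up = target − compressed = -32 − (-36) = 4 dB.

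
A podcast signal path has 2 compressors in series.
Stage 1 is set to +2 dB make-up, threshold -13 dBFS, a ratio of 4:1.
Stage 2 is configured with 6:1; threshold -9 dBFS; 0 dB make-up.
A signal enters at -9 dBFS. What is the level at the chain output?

Stage 1: 4 dB above -13 dBFS, reduced 4:1 to 1 dB above → -12 dBFS; +2 dB make-up → -10 dBFS.
Stage 2: -10 dBFS is at or below the -9 dBFS threshold — no compression; output -10 dBFS.

-10 dBFS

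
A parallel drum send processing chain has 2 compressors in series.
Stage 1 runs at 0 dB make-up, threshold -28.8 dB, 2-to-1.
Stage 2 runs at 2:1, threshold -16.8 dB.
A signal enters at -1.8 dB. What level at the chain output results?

Stage 1: 27 dB above -28.8 dB, reduced 2:1 to 13.5 dB above → -15.3 dB.
Stage 2: -15.3 dB is 1.5 dB over -16.8 dB; at 2:1 that becomes 0.75 dB over, giving -16.05 dB.

-16.05 dB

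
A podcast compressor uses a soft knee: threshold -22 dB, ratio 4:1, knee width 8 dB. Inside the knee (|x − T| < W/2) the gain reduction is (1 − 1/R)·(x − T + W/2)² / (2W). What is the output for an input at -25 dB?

-25.046875 dB

x − T + W/2 = -25 − (-22) + 4 = 1.
GR = (1 − 1/4) × 1² / 16 = 0.75 × 1 / 16 = 0.046875 dB.
Output = -25 − 0.046875 = -25.046875 dB.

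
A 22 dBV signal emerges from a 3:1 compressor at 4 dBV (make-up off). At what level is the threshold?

Let T be the threshold. Output overshoot = (input overshoot)/R, so 4 − T = (22 − T)/3.
3·(4 − T) = 22 − T → 2·T = 12 − 22 = -10.
T = -10/2 = -5 dBV.

-5 dBV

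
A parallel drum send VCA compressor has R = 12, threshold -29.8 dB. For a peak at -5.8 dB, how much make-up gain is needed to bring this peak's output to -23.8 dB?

4 dB

Overshoot 24 dB → 24/12 = 2 dB after compression, so the compressed level is -29.8 + 2 = -27.8 dB.
Make-up = target − compressed = -23.8 − (-27.8) = 4 dB.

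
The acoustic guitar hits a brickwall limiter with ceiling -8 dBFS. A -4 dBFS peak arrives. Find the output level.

At ∞:1, everything above -8 dBFS is held at the ceiling.

-8 dBFS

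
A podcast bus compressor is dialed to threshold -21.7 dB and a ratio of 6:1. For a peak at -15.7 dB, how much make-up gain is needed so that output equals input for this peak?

The peak compresses to -21.7 + 6/6 = -20.7 dB.
To reach -15.7 dB requires -15.7 − (-20.7) = 5 dB of make-up.

5 dB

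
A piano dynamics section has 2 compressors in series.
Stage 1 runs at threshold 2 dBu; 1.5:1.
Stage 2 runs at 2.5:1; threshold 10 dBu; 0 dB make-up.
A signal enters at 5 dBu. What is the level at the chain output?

4 dBu

Stage 1: overshoot 3 dB → 3/1.5 = 2 dB → 4 dBu.
Stage 2: 4 dBu is at or below the 10 dBu threshold — no compression; output 4 dBu.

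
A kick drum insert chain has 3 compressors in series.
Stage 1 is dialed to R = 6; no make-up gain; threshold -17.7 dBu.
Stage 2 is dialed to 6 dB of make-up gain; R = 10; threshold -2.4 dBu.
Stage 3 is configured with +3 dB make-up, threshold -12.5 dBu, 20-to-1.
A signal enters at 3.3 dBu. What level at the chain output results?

-9.285 dBu

Stage 1: 3.3 dBu is 21 dB over -17.7 dBu; at 6:1 that becomes 3.5 dB over, giving -14.2 dBu.
Stage 2: -14.2 dBu ≤ -2.4 dBu, so stage 2 doesn't engage; make-up brings it to -8.2 dBu.
Stage 3: -8.2 dBu is 4.3 dB over -12.5 dBu; at 20:1 that becomes 0.215 dB over, giving -12.285 dBu; +3 dB make-up → -9.285 dBu.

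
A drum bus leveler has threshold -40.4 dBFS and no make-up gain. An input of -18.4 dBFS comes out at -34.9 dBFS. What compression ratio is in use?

4:1

Input overshoot = -18.4 − (-40.4) = 22 dB; output overshoot = -34.9 − (-40.4) = 5.5 dB.
Ratio = 22 / 5.5 = 4.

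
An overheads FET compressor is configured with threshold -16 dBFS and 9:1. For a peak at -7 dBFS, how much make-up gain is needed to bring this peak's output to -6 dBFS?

The peak compresses to -16 + 9/9 = -15 dBFS.
To reach -6 dBFS requires -6 − (-15) = 9 dB of make-up.

9 dB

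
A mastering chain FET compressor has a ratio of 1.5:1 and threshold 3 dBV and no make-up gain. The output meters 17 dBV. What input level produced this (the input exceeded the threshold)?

24 dBV

That's 14 dB above the 3 dBV threshold.
Undo the ratio: input overshoot = 14 × 1.5 = 21 dB, giving input = 24 dBV.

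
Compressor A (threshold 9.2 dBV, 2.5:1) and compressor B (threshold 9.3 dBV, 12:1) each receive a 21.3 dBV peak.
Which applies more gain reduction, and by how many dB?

B, by 3.74 dB

A: overshoot 12.1 dB → output overshoot 4.84 dB → GR 7.26 dB.
B: overshoot 12 dB → output overshoot 1 dB → GR 11 dB.
B applies 3.74 dB more gain reduction.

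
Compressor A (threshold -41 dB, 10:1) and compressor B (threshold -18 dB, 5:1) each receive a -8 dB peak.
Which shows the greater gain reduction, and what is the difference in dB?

A: 33 dB over, compressed to 3.3 dB over, so 29.7 dB of GR.
B: 10 dB over, compressed to 2 dB over, so 8 dB of GR.
A applies 21.7 dB more gain reduction.

A, by 21.7 dB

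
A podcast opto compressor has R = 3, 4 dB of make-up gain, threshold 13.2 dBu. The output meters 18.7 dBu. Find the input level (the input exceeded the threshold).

17.7 dBu

Remove make-up: 18.7 − 4 = 14.7 dBu.
The compressed level sits 14.7 − 13.2 = 1.5 dB over threshold.
Input overshoot = R × output overshoot = 4.5 dB → input = 13.2 + 4.5 = 17.7 dBu.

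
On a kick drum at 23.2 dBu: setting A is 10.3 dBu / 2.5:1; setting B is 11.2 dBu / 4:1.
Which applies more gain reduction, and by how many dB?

B, by 1.26 dB

A: overshoot 12.9 dB → output overshoot 5.16 dB → GR 7.74 dB.
B: overshoot 12 dB → output overshoot 3 dB → GR 9 dB.
B applies 1.26 dB more gain reduction.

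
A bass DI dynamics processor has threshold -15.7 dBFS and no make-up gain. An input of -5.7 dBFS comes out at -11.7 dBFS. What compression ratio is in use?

2.5:1

Input overshoot = -5.7 − (-15.7) = 10 dB; output overshoot = -11.7 − (-15.7) = 4 dB.
Ratio = 10 / 4 = 2.5.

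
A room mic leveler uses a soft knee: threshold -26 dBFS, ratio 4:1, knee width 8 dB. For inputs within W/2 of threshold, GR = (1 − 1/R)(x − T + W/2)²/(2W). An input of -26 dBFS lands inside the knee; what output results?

x − T + W/2 = -26 − (-26) + 4 = 4.
GR = (1 − 1/4) × 4² / 16 = 0.75 × 16 / 16 = 0.75 dB.
Output = -26 − 0.75 = -26.75 dBFS.

-26.75 dBFS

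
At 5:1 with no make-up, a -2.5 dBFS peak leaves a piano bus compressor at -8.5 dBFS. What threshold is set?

-10 dBFS

Gain reduction = -2.5 − (-8.5) = 6 dB; output overshoot = GR / (R − 1) = 6 / 4 = 1.5 dB.
Threshold = output − output overshoot = -8.5 − 1.5 = -10 dBFS.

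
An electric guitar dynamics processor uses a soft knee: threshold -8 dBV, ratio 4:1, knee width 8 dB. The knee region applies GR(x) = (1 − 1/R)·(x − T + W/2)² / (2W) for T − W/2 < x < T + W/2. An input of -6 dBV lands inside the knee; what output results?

-7.6875 dBV

x − T + W/2 = -6 − (-8) + 4 = 6.
GR = (1 − 1/4) × 6² / 16 = 0.75 × 36 / 16 = 1.6875 dB.
Output = -6 − 1.6875 = -7.6875 dBV.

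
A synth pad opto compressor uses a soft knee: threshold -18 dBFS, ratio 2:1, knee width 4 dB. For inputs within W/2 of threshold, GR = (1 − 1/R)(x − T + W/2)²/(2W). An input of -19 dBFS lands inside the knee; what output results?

-19.0625 dBFS

x − T + W/2 = -19 − (-18) + 2 = 1.
GR = (1 − 1/2) × 1² / 8 = 0.5 × 1 / 8 = 0.0625 dB.
Output = -19 − 0.0625 = -19.0625 dBFS.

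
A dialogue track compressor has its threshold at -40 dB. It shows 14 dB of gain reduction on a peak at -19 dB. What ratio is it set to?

Input overshoot = -19 − (-40) = 21 dB.
Output overshoot = 21 − 14 = 7 dB.
Ratio = input overshoot / output overshoot = 21 / 7 = 3.

3:1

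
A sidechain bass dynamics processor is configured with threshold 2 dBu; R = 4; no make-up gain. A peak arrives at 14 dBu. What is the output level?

Overshoot: 14 − 2 = 12 dB.
The 12 dB excess becomes 3 dB after 4:1 reduction.
That puts the output at 5 dBu.

5 dBu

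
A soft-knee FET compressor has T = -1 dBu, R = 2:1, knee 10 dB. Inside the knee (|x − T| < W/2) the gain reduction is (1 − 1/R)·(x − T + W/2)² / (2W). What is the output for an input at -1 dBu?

x − T + W/2 = -1 − (-1) + 5 = 5.
GR = (1 − 1/2) × 5² / 20 = 0.5 × 25 / 20 = 0.625 dB.
Output = -1 − 0.625 = -1.625 dBu.

-1.625 dBu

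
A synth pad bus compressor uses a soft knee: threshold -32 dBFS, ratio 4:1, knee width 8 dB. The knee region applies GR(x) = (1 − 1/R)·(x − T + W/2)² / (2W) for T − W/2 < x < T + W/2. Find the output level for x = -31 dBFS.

-32.171875 dBFS

x − T + W/2 = -31 − (-32) + 4 = 5.
GR = (1 − 1/4) × 5² / 16 = 0.75 × 25 / 16 = 1.171875 dB.
Output = -31 − 1.171875 = -32.171875 dBFS.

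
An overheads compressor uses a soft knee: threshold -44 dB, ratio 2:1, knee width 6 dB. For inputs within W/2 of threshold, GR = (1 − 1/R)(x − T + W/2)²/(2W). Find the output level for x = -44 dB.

-44.375 dB

x − T + W/2 = -44 − (-44) + 3 = 3.
GR = (1 − 1/2) × 3² / 12 = 0.5 × 9 / 12 = 0.375 dB.
Output = -44 − 0.375 = -44.375 dB.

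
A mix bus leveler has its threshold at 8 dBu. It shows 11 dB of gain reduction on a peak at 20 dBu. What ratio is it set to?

12:1

Input overshoot = 20 − 8 = 12 dB.
Output overshoot = 12 − 11 = 1 dB.
Ratio = input overshoot / output overshoot = 12 / 1 = 12.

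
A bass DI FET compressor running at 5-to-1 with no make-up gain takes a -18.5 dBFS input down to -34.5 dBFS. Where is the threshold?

-38.5 dBFS

Let T be the threshold. Output overshoot = (input overshoot)/R, so -34.5 − T = (-18.5 − T)/5.
5·(-34.5 − T) = -18.5 − T → 4·T = -172.5 − (-18.5) = -154.
T = -154/4 = -38.5 dBFS.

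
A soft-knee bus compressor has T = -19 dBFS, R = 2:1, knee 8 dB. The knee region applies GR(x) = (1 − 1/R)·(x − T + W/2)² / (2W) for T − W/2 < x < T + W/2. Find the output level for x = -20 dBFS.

x − T + W/2 = -20 − (-19) + 4 = 3.
GR = (1 − 1/2) × 3² / 16 = 0.5 × 9 / 16 = 0.28125 dB.
Output = -20 − 0.28125 = -20.28125 dBFS.

-20.28125 dBFS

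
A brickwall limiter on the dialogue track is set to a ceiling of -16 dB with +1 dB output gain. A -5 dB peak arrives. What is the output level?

At ∞:1, everything above -16 dB is held at the ceiling.
Output gain then adds 1 dB: -16 + 1 = -15 dB.

-15 dB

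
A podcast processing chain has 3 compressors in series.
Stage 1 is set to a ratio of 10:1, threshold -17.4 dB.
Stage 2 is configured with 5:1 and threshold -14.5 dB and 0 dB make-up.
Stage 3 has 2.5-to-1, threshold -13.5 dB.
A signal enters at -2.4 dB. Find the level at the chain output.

Stage 1: 15 dB above -17.4 dB, reduced 10:1 to 1.5 dB above → -15.9 dB.
Stage 2: below threshold (-15.9 ≤ -14.5); passes unchanged; output -15.9 dB.
Stage 3: -15.9 dB ≤ -13.5 dB, so stage 3 doesn't engage; output -15.9 dB.

-15.9 dB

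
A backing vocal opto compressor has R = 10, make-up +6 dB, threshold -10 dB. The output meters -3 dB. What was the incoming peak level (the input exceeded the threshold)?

Before make-up, the level was -3 − 6 = -9 dB.
That's 1 dB above the -10 dB threshold.
Before 10:1 compression the overshoot was 1 × 10 = 10 dB, so input = -10 + 10 = 0 dB.

0 dB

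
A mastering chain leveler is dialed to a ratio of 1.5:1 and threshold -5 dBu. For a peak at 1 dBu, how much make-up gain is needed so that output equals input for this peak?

The peak compresses to -5 + 6/1.5 = -1 dBu.
To reach 1 dBu requires 1 − (-1) = 2 dB of make-up.

2 dB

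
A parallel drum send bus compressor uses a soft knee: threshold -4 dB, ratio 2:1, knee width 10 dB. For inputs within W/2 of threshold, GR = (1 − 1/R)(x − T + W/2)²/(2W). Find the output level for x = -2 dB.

x − T + W/2 = -2 − (-4) + 5 = 7.
GR = (1 − 1/2) × 7² / 20 = 0.5 × 49 / 20 = 1.225 dB.
Output = -2 − 1.225 = -3.225 dB.

-3.225 dB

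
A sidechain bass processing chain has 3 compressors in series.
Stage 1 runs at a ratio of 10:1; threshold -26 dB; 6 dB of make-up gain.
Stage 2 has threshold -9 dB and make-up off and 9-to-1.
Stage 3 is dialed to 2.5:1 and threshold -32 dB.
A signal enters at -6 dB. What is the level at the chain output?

Stage 1: -6 dB is 20 dB over -26 dB; at 10:1 that becomes 2 dB over, giving -24 dB; +6 dB make-up → -18 dB.
Stage 2: -18 dB is at or below the -9 dB threshold — no compression; output -18 dB.
Stage 3: -18 dB is 14 dB over -32 dB; at 2.5:1 that becomes 5.6 dB over, giving -26.4 dB.

-26.4 dB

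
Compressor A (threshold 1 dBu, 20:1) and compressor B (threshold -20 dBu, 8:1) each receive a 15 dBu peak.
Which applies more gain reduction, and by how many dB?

B, by 17.325 dB

A: overshoot 14 dB → output overshoot 0.7 dB → GR 13.3 dB.
B: overshoot 35 dB → output overshoot 4.375 dB → GR 30.625 dB.
B reduces 17.325 dB more.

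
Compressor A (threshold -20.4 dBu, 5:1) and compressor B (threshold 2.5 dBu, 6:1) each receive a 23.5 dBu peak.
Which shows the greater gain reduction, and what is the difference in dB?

A, by 17.62 dB

A: 43.9 dB over, compressed to 8.78 dB over, so 35.12 dB of GR.
B: 21 dB over, compressed to 3.5 dB over, so 17.5 dB of GR.
A reduces 17.62 dB more.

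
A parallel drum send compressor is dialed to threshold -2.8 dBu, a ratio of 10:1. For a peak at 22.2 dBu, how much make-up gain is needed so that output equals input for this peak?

Without make-up, output = threshold + overshoot/10 = -2.8 + 2.5 = -0.3 dBu.
Gap to target: 22.5 dB.

22.5 dB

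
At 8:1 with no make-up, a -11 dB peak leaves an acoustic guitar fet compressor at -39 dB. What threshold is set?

-43 dB

Gain reduction = -11 − (-39) = 28 dB; output overshoot = GR / (R − 1) = 28 / 7 = 4 dB.
Threshold = output − output overshoot = -39 − 4 = -43 dB.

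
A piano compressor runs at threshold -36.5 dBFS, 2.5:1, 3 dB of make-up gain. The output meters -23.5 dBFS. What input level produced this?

Remove make-up: -23.5 − 3 = -26.5 dBFS.
That's 10 dB above the -36.5 dBFS threshold.
Before 2.5:1 compression the overshoot was 10 × 2.5 = 25 dB, so input = -36.5 + 25 = -11.5 dBFS.

-11.5 dBFS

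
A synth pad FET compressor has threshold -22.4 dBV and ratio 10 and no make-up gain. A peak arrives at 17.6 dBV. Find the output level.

-18.4 dBV

17.6 dBV sits 40 dB over threshold.
10:1 compression reduces that to 40/10 = 4 dB over.
So the level is -22.4 + 4 = -18.4 dBV.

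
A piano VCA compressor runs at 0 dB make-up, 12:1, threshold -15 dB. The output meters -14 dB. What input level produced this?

Post-compression overshoot = -14 − (-15) = 1 dB.
Input overshoot = R × output overshoot = 12 dB → input = -15 + 12 = -3 dB.

-3 dB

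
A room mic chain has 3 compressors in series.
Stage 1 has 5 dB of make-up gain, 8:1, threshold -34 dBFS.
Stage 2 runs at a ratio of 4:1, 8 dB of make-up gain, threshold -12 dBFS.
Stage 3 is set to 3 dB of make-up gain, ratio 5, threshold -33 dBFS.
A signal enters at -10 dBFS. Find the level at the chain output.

-27 dBFS

Stage 1: overshoot 24 dB → 24/8 = 3 dB → -31 dBFS; +5 dB make-up → -26 dBFS.
Stage 2: below threshold (-26 ≤ -12); passes unchanged; make-up brings it to -18 dBFS.
Stage 3: 15 dB above -33 dBFS, reduced 5:1 to 3 dB above → -30 dBFS; +3 dB make-up → -27 dBFS.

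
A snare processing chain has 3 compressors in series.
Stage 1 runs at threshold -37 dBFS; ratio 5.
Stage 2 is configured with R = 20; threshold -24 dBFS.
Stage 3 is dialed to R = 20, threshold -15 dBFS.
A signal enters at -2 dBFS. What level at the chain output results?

-30 dBFS

Stage 1: -2 dBFS is 35 dB over -37 dBFS; at 5:1 that becomes 7 dB over, giving -30 dBFS.
Stage 2: below threshold (-30 ≤ -24); passes unchanged; output -30 dBFS.
Stage 3: below threshold (-30 ≤ -15); passes unchanged; output -30 dBFS.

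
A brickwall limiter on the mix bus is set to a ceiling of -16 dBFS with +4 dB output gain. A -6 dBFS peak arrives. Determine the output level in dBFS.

-12 dBFS

A brickwall limiter is an ∞:1 compressor: any input above the ceiling is clamped to -16 dBFS.
Output gain then adds 4 dB: -16 + 4 = -12 dBFS.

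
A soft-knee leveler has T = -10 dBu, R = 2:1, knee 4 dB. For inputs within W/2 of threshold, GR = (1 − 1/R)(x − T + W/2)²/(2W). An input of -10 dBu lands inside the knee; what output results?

x − T + W/2 = -10 − (-10) + 2 = 2.
GR = (1 − 1/2) × 2² / 8 = 0.5 × 4 / 8 = 0.25 dB.
Output = -10 − 0.25 = -10.25 dBu.

-10.25 dBu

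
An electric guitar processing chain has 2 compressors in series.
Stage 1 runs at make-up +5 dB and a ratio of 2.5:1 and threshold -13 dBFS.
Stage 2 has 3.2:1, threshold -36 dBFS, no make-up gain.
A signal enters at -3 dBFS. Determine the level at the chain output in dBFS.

-26 dBFS

Stage 1: -3 dBFS is 10 dB over -13 dBFS; at 2.5:1 that becomes 4 dB over, giving -9 dBFS; +5 dB make-up → -4 dBFS.
Stage 2: -4 dBFS is 32 dB over -36 dBFS; at 3.2:1 that becomes 10 dB over, giving -26 dBFS.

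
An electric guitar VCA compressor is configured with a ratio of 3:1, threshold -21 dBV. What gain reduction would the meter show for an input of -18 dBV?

The signal is 3 dB above threshold.
At 3:1, output sits 3/3 = 1 dB above threshold.
GR = overshoot in − overshoot out = 3 − 1 = 2 dB.

2 dB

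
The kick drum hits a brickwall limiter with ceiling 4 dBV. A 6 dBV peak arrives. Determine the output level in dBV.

At ∞:1, everything above 4 dBV is held at the ceiling.

4 dBV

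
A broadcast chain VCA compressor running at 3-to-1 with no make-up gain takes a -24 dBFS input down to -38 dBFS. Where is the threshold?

-45 dBFS

Input is 21 dB above T (since output overshoot × R = input overshoot: (-38 − T)·3 = -24 − T gives T = -45 dBFS).
Check: -45 + (-24 − (-45))/3 = -45 + 7 = -38 dBFS. ✓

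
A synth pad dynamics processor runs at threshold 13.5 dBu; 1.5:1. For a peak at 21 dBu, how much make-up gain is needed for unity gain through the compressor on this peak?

Without make-up, output = threshold + overshoot/1.5 = 13.5 + 5 = 18.5 dBu.
Gap to target: 2.5 dB.

2.5 dB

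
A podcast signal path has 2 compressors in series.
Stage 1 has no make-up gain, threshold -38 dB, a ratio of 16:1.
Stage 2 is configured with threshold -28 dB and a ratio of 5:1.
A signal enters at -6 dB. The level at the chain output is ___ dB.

Stage 1: overshoot 32 dB → 32/16 = 2 dB → -36 dB.
Stage 2: -36 dB ≤ -28 dB, so stage 2 doesn't engage; output -36 dB.

-36 dB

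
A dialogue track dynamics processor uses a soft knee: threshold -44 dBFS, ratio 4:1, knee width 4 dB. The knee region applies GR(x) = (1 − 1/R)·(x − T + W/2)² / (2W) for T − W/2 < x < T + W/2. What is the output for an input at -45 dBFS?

x − T + W/2 = -45 − (-44) + 2 = 1.
GR = (1 − 1/4) × 1² / 8 = 0.75 × 1 / 8 = 0.09375 dB.
Output = -45 − 0.09375 = -45.09375 dBFS.

-45.09375 dBFS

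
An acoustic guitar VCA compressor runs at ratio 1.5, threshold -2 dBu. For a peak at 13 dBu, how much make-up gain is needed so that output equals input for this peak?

5 dB

The peak compresses to -2 + 15/1.5 = 8 dBu.
To reach 13 dBu requires 13 − 8 = 5 dB of make-up.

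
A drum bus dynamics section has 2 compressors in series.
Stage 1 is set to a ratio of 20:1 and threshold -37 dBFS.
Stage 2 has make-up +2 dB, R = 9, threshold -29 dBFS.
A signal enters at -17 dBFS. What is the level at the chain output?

-34 dBFS

Stage 1: 20 dB above -37 dBFS, reduced 20:1 to 1 dB above → -36 dBFS.
Stage 2: below threshold (-36 ≤ -29); passes unchanged; make-up brings it to -34 dBFS.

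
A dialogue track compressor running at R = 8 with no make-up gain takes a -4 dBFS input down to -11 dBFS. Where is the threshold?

Gain reduction = -4 − (-11) = 7 dB; output overshoot = GR / (R − 1) = 7 / 7 = 1 dB.
Threshold = output − output overshoot = -11 − 1 = -12 dBFS.

-12 dBFS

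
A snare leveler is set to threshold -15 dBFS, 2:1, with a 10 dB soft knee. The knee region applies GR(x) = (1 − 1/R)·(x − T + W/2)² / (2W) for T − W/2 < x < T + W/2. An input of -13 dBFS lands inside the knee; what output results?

x − T + W/2 = -13 − (-15) + 5 = 7.
GR = (1 − 1/2) × 7² / 20 = 0.5 × 49 / 20 = 1.225 dB.
Output = -13 − 1.225 = -14.225 dBFS.

-14.225 dBFS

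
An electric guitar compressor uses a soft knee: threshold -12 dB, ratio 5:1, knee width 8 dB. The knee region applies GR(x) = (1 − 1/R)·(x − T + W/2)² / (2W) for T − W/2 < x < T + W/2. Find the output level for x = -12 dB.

-12.8 dB

x − T + W/2 = -12 − (-12) + 4 = 4.
GR = (1 − 1/5) × 4² / 16 = 0.8 × 16 / 16 = 0.8 dB.
Output = -12 − 0.8 = -12.8 dB.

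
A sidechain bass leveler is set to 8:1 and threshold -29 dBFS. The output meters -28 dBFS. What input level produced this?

That's 1 dB above the -29 dBFS threshold.
Undo the ratio: input overshoot = 1 × 8 = 8 dB, giving input = -21 dBFS.

-21 dBFS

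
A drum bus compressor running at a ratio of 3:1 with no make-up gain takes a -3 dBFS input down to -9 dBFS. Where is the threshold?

Input is 9 dB above T (since output overshoot × R = input overshoot: (-9 − T)·3 = -3 − T gives T = -12 dBFS).
Check: -12 + (-3 − (-12))/3 = -12 + 3 = -9 dBFS. ✓

-12 dBFS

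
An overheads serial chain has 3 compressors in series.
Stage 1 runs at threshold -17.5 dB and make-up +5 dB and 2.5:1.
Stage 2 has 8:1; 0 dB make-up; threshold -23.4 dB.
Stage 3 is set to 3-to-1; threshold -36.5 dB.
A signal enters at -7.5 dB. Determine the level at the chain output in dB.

Stage 1: -7.5 dB is 10 dB over -17.5 dB; at 2.5:1 that becomes 4 dB over, giving -13.5 dB; +5 dB make-up → -8.5 dB.
Stage 2: 14.9 dB above -23.4 dB, reduced 8:1 to 1.8625 dB above → -21.5375 dB.
Stage 3: -21.5375 dB is 14.9625 dB over -36.5 dB; at 3:1 that becomes 4.9875 dB over, giving -31.5125 dB.

-31.5125 dB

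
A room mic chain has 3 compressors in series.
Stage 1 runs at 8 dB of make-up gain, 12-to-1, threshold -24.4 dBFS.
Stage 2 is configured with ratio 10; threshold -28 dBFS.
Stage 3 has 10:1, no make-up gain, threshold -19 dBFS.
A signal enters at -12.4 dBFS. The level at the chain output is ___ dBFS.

-26.74 dBFS

Stage 1: 12 dB above -24.4 dBFS, reduced 12:1 to 1 dB above → -23.4 dBFS; +8 dB make-up → -15.4 dBFS.
Stage 2: overshoot 12.6 dB → 12.6/10 = 1.26 dB → -26.74 dBFS.
Stage 3: below threshold (-26.74 ≤ -19); passes unchanged; output -26.74 dBFS.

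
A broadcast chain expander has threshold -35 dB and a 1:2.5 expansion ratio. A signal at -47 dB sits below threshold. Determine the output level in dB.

-65 dB

Undershoot = (-35) − (-47) = 12 dB.
At 1:2.5, that expands to 30 dB under threshold.
Output = -35 − 30 = -65 dB.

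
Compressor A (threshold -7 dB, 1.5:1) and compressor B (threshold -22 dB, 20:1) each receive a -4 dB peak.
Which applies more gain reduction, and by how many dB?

B, by 16.1 dB

A: overshoot 3 dB → output overshoot 2 dB → GR 1 dB.
B: overshoot 18 dB → output overshoot 0.9 dB → GR 17.1 dB.
B applies 16.1 dB more gain reduction.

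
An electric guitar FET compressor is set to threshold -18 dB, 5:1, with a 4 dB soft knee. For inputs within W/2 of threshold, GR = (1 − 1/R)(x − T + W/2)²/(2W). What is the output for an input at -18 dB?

-18.4 dB

x − T + W/2 = -18 − (-18) + 2 = 2.
GR = (1 − 1/5) × 2² / 8 = 0.8 × 4 / 8 = 0.4 dB.
Output = -18 − 0.4 = -18.4 dB.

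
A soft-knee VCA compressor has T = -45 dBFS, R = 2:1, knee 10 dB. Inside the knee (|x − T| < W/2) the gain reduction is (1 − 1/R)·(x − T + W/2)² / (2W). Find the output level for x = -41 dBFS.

x − T + W/2 = -41 − (-45) + 5 = 9.
GR = (1 − 1/2) × 9² / 20 = 0.5 × 81 / 20 = 2.025 dB.
Output = -41 − 2.025 = -43.025 dBFS.

-43.025 dBFS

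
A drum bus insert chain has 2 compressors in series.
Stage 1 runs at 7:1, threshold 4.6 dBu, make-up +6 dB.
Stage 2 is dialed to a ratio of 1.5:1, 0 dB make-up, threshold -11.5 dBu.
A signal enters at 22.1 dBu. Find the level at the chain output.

4.9 dBu

Stage 1: overshoot 17.5 dB → 17.5/7 = 2.5 dB → 7.1 dBu; +6 dB make-up → 13.1 dBu.
Stage 2: 13.1 dBu is 24.6 dB over -11.5 dBu; at 1.5:1 that becomes 16.4 dB over, giving 4.9 dBu.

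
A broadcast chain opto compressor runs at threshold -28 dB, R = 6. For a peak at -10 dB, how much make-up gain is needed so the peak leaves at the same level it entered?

The peak compresses to -28 + 18/6 = -25 dB.
To reach -10 dB requires -10 − (-25) = 15 dB of make-up.

15 dB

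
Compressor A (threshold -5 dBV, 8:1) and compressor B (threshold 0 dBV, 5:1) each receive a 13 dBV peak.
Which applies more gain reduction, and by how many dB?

A, by 5.35 dB

A: GR = 18 − 18/8 = 15.75 dB.
B: GR = 13 − 13/5 = 10.4 dB.
A reduces 5.35 dB more.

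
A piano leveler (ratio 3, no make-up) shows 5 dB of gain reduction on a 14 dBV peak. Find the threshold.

6.5 dBV

Gain reduction = 14 − 9 = 5 dB; output overshoot = GR / (R − 1) = 5 / 2 = 2.5 dB.
Threshold = output − output overshoot = 9 − 2.5 = 6.5 dBV.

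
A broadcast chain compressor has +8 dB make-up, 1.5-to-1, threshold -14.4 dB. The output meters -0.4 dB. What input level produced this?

-5.4 dB

Remove make-up: -0.4 − 8 = -8.4 dB.
Post-compression overshoot = -8.4 − (-14.4) = 6 dB.
Before 1.5:1 compression the overshoot was 6 × 1.5 = 9 dB, so input = -14.4 + 9 = -5.4 dB.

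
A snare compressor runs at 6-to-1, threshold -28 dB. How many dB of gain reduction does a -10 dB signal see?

15 dB

The signal is 18 dB above threshold.
A 6:1 ratio leaves 3 dB of that excess.
Gain reduction = 18 − 3 = 15 dB.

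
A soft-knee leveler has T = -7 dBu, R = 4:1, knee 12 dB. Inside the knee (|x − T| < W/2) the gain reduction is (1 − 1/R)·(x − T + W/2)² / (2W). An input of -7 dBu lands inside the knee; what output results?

-8.125 dBu

x − T + W/2 = -7 − (-7) + 6 = 6.
GR = (1 − 1/4) × 6² / 24 = 0.75 × 36 / 24 = 1.125 dB.
Output = -7 − 1.125 = -8.125 dBu.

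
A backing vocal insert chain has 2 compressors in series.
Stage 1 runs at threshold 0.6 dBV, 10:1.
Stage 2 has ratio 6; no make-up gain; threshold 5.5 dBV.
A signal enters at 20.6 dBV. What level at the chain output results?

Stage 1: 20 dB above 0.6 dBV, reduced 10:1 to 2 dB above → 2.6 dBV.
Stage 2: below threshold (2.6 ≤ 5.5); passes unchanged; output 2.6 dBV.

2.6 dBV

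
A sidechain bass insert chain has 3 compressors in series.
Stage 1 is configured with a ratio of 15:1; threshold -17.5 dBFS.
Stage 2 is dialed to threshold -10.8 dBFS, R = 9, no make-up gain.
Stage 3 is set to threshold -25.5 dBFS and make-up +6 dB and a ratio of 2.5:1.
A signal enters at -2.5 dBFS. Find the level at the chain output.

Stage 1: 15 dB above -17.5 dBFS, reduced 15:1 to 1 dB above → -16.5 dBFS.
Stage 2: -16.5 dBFS ≤ -10.8 dBFS, so stage 2 doesn't engage; output -16.5 dBFS.
Stage 3: 9 dB above -25.5 dBFS, reduced 2.5:1 to 3.6 dB above → -21.9 dBFS; +6 dB make-up → -15.9 dBFS.

-15.9 dBFS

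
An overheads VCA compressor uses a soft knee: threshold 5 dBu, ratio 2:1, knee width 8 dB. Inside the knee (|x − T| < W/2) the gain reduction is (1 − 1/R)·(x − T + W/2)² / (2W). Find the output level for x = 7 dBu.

x − T + W/2 = 7 − 5 + 4 = 6.
GR = (1 − 1/2) × 6² / 16 = 0.5 × 36 / 16 = 1.125 dB.
Output = 7 − 1.125 = 5.875 dBu.

5.875 dBu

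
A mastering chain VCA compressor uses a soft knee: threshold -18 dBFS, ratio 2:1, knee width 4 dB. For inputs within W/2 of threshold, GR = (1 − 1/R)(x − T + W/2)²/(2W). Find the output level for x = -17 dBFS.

x − T + W/2 = -17 − (-18) + 2 = 3.
GR = (1 − 1/2) × 3² / 8 = 0.5 × 9 / 8 = 0.5625 dB.
Output = -17 − 0.5625 = -17.5625 dBFS.

-17.5625 dBFS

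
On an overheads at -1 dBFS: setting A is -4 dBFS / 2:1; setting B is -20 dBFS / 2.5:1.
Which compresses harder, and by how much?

B, by 9.9 dB

A: overshoot 3 dB → output overshoot 1.5 dB → GR 1.5 dB.
B: overshoot 19 dB → output overshoot 7.6 dB → GR 11.4 dB.
B reduces 9.9 dB more.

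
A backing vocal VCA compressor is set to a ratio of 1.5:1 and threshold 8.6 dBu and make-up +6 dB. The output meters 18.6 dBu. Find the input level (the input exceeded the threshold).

Stripping the +6 dB make-up gives 12.6 dBu at the gain stage.
Post-compression overshoot = 12.6 − 8.6 = 4 dB.
Undo the ratio: input overshoot = 4 × 1.5 = 6 dB, giving input = 14.6 dBu.

14.6 dBu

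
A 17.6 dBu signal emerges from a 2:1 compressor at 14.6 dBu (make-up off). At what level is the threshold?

11.6 dBu

Let T be the threshold. Output overshoot = (input overshoot)/R, so 14.6 − T = (17.6 − T)/2.
2·(14.6 − T) = 17.6 − T → 1·T = 29.2 − 17.6 = 11.6.
T = 11.6/1 = 11.6 dBu.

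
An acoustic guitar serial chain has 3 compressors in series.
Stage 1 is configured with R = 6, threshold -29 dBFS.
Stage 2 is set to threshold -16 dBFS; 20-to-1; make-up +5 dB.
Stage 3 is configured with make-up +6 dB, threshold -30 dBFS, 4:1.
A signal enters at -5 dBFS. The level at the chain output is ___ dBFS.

-21.5 dBFS

Stage 1: 24 dB above -29 dBFS, reduced 6:1 to 4 dB above → -25 dBFS.
Stage 2: below threshold (-25 ≤ -16); passes unchanged; make-up brings it to -20 dBFS.
Stage 3: -20 dBFS is 10 dB over -30 dBFS; at 4:1 that becomes 2.5 dB over, giving -27.5 dBFS; +6 dB make-up → -21.5 dBFS.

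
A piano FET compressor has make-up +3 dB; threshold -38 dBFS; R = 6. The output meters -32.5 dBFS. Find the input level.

-23 dBFS

Before make-up, the level was -32.5 − 3 = -35.5 dBFS.
That's 2.5 dB above the -38 dBFS threshold.
Undo the ratio: input overshoot = 2.5 × 6 = 15 dB, giving input = -23 dBFS.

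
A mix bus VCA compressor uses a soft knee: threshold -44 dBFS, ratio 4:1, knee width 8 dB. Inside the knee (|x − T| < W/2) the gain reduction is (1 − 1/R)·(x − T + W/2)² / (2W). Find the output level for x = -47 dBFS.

-47.046875 dBFS

x − T + W/2 = -47 − (-44) + 4 = 1.
GR = (1 − 1/4) × 1² / 16 = 0.75 × 1 / 16 = 0.046875 dB.
Output = -47 − 0.046875 = -47.046875 dBFS.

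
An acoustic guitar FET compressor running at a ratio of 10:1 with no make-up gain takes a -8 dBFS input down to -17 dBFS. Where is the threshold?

Gain reduction = -8 − (-17) = 9 dB; output overshoot = GR / (R − 1) = 9 / 9 = 1 dB.
Threshold = output − output overshoot = -17 − 1 = -18 dBFS.

-18 dBFS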